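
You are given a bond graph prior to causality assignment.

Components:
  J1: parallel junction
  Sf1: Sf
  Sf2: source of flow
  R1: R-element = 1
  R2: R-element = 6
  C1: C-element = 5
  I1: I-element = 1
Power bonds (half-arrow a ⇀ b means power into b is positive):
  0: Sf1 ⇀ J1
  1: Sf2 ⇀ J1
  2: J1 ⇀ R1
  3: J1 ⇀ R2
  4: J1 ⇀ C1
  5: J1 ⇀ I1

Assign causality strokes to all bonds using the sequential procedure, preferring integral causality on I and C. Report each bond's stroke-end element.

b0 →Sf1
b1 →Sf2
b2 →R1
b3 →R2
b4 →J1
b5 →I1

β0 stroke→Sf1  (Sf1 (Sf) sets flow on bond)
β1 stroke→Sf2  (Sf2 (Sf) sets flow on bond)
β4 stroke→J1  (C1 outputs effort q/C1)
β2 stroke→R1  (J1 effort already set via bond 4)
β3 stroke→R2  (J1 effort already set via bond 4)
β5 stroke→I1  (J1: bond 4 brought effort, rest push out)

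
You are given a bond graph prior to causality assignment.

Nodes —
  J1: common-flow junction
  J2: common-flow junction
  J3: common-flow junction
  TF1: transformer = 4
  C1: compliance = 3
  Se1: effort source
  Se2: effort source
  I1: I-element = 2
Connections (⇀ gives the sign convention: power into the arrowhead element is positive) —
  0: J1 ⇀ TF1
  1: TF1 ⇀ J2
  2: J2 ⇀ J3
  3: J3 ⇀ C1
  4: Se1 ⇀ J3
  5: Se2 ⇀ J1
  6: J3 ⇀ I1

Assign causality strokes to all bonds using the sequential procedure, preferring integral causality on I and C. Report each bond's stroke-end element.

β4 |J3  (Se1 fixes effort; stroke away)
β5 |J1  (source Se2 imposes e)
β0 |TF1  (closing 1-jn rule on J1)
β1 |J2  (TF TF1: opposite of bond 0)
β2 |J3  (only one flow-in slot at J2)
β3 |J3  (C1 integral (e out))
β6 |I1  (J3 needs exactly one f-in)

b0 |TF1
b1 |J2
b2 |J3
b3 |J3
b4 |J3
b5 |J1
b6 |I1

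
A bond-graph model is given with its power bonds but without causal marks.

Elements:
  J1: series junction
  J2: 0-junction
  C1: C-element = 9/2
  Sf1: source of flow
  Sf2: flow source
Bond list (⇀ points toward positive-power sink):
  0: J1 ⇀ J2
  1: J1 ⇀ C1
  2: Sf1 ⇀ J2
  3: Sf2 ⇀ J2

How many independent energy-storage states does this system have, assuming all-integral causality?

β2 stroke→Sf1  (Sf1 (Sf) sets flow on bond)
β3 stroke→Sf2  (Sf2 (Sf) sets flow on bond)
β0 stroke→J2  (only one effort-in slot at J2)
β1 stroke→J1  (J1: bond 0 brought flow, rest push out)

1  (C1 all integral)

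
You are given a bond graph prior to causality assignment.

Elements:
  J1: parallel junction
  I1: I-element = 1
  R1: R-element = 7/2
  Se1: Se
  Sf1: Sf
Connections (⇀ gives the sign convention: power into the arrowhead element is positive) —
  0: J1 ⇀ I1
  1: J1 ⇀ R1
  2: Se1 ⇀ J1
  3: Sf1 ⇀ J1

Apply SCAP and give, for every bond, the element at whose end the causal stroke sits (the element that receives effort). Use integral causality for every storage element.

#2 |J1  (Se1 (Se) sets effort on bond)
#3 |Sf1  (Sf1: flow source, stroke at near end)
#0 |I1  (J1 effort already set via bond 2)
#1 |R1  (J1: bond 2 brought effort, rest push out)

β0 stroke at I1
β1 stroke at R1
β2 stroke at J1
β3 stroke at Sf1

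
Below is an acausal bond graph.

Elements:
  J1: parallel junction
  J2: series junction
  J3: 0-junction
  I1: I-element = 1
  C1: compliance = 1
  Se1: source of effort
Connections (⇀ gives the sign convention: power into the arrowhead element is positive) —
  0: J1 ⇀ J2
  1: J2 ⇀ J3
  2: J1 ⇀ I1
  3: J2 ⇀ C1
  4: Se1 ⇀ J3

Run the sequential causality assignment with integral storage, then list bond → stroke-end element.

β4 →J3  (Se1 fixes effort; stroke away)
β1 →J2  (J3 effort already set via bond 4)
β2 →I1  (I1 integral (f out))
β0 →J1  (J1: last free bond brings effort in)
β3 →J2  (J2: bond 0 brought flow, rest push out)

β0 stroke→J1
β1 stroke→J2
β2 stroke→I1
β3 stroke→J2
β4 stroke→J3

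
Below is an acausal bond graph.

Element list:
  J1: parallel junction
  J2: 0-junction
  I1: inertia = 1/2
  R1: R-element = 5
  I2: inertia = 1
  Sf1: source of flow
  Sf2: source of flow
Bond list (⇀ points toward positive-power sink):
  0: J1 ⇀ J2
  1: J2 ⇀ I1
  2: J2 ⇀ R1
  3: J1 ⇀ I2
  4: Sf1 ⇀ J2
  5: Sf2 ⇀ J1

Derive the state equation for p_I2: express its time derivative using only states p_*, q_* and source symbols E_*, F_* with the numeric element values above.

β4 →Sf1  (Sf1 (Sf) sets flow on bond)
β5 →Sf2  (Sf2 (Sf) sets flow on bond)
β1 →I1  (prefer integral on I1)
β3 →I2  (prefer integral on I2)
β0 →J1  (J1: last free bond brings effort in)
β2 →J2  (only one effort-in slot at J2)

dp_I2/dt = 5*F_Sf1 + 5*F_Sf2 - 10*p_I1 - 5*p_I2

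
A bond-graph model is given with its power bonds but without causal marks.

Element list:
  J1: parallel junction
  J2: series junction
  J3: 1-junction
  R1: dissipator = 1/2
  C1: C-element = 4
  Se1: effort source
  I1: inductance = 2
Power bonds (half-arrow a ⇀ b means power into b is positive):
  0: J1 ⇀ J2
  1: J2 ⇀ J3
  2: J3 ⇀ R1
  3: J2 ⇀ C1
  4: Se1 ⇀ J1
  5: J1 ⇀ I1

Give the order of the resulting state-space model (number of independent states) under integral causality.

2  (C1, I1 all integral)

b4 |J1  (Se1: effort source, stroke at far end)
b0 |J2  (0-jn J1 has e-setter on 4)
b5 |I1  (common-e at J1 fixed by 4)
b3 |J2  (C1 integral (e out))
b1 |J3  (closing 1-jn rule on J2)
b2 |R1  (closing 1-jn rule on J3)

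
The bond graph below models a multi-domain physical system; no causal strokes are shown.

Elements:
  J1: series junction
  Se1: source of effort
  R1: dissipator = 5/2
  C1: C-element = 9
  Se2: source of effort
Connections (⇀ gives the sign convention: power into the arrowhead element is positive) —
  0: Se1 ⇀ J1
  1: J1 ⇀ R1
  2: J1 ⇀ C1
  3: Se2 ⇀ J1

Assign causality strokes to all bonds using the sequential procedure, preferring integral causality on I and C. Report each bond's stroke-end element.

β0 stroke→J1  (Se1: effort source, stroke at far end)
β3 stroke→J1  (source Se2 imposes e)
β2 stroke→J1  (C1: C, integral causality)
β1 stroke→R1  (J1: last free bond brings flow in)

b0 |J1
b1 |R1
b2 |J1
b3 |J1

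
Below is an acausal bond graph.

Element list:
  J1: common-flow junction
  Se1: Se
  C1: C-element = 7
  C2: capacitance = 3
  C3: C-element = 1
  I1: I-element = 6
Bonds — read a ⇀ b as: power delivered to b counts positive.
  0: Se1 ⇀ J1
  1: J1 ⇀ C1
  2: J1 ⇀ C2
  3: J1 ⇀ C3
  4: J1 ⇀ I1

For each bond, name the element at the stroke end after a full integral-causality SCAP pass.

#0 stroke→J1
#1 stroke→J1
#2 stroke→J1
#3 stroke→J1
#4 stroke→I1

β0 →J1  (source Se1 imposes e)
β1 →J1  (C1: C, integral causality)
β2 →J1  (prefer integral on C2)
β3 →J1  (C3: C, integral causality)
β4 →I1  (only one flow-in slot at J1)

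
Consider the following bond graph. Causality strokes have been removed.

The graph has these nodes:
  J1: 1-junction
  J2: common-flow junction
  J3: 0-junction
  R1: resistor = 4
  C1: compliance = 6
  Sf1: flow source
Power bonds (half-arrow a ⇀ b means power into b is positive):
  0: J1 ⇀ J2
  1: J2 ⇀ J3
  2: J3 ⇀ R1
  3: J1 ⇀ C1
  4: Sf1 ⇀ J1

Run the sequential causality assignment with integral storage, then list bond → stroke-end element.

#4 stroke→Sf1  (Sf1 (Sf) sets flow on bond)
#0 stroke→J1  (J1 flow already set via bond 4)
#3 stroke→J1  (J1 flow already set via bond 4)
#1 stroke→J2  (1-jn J2 has f-setter on 0)
#2 stroke→J3  (J3 needs exactly one e-in)

b0 stroke at J1
b1 stroke at J2
b2 stroke at J3
b3 stroke at J1
b4 stroke at Sf1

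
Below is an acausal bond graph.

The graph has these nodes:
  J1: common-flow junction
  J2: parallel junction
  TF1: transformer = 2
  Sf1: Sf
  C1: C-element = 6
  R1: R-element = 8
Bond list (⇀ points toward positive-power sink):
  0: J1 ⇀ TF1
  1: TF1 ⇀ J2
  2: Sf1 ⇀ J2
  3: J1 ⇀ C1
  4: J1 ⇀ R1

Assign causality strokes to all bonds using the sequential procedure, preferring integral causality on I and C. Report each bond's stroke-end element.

#0 stroke→TF1
#1 stroke→J2
#2 stroke→Sf1
#3 stroke→J1
#4 stroke→J1

b2 →Sf1  (Sf1 (Sf) sets flow on bond)
b1 →J2  (only one effort-in slot at J2)
b0 →TF1  (TF1: transformer flips bond 1)
b3 →J1  (common-f at J1 fixed by 0)
b4 →J1  (J1: bond 0 brought flow, rest push out)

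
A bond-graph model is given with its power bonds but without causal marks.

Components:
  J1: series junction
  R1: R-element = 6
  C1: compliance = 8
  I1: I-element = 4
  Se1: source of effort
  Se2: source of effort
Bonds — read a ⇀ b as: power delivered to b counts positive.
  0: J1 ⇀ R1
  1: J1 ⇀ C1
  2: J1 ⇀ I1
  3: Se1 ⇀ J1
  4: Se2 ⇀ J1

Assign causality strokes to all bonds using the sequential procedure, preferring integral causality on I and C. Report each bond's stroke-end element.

bond 3 |J1  (Se1 fixes effort; stroke away)
bond 4 |J1  (Se2 (Se) sets effort on bond)
bond 1 |J1  (C1: C, integral causality)
bond 2 |I1  (I1: I, integral causality)
bond 0 |J1  (J1: bond 2 brought flow, rest push out)

β0 stroke at J1
β1 stroke at J1
β2 stroke at I1
β3 stroke at J1
β4 stroke at J1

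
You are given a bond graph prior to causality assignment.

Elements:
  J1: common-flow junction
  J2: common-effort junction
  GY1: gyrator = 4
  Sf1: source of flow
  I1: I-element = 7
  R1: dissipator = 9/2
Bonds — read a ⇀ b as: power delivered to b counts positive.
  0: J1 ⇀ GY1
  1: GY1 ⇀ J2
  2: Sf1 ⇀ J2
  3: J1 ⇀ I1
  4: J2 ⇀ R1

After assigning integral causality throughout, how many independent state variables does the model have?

1  (I1 all integral)

β2 stroke→Sf1  (Sf1: flow source, stroke at near end)
β3 stroke→I1  (I1 integral (f out))
β0 stroke→J1  (J1: bond 3 brought flow, rest push out)
β1 stroke→J2  (through GY1, causality inverts; strokes same side of GY1)
β4 stroke→R1  (J2 effort already set via bond 1)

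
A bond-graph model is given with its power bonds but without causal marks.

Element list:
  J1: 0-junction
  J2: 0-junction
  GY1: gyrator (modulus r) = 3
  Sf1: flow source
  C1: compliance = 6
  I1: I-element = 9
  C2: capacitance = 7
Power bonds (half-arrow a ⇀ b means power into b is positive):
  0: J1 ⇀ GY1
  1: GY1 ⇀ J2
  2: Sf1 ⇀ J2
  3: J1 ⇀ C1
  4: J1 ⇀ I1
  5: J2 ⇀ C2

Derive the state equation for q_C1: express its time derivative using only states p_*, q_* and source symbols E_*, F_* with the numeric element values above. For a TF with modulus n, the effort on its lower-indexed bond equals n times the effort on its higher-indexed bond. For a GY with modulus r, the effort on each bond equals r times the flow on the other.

dq_C1/dt = -p_I1/9 - q_C2/21

b2 stroke→Sf1  (source Sf1 imposes f)
b3 stroke→J1  (C1 outputs effort q/C1)
b0 stroke→GY1  (common-e at J1 fixed by 3)
b4 stroke→I1  (common-e at J1 fixed by 3)
b1 stroke→GY1  (GY GY1: same side as bond 0)
b5 stroke→J2  (closing 0-jn rule on J2)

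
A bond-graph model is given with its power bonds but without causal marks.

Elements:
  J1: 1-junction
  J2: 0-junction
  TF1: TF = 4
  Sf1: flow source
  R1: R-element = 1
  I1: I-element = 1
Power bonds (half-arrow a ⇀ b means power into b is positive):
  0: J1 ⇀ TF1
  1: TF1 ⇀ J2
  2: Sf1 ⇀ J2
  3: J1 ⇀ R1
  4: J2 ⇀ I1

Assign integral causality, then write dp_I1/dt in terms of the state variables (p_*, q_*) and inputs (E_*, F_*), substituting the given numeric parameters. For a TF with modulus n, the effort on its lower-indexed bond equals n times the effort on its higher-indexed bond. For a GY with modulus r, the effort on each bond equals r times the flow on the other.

dp_I1/dt = F_Sf1/16 - p_I1/16

b2 →Sf1  (Sf1 fixes flow; stroke at Sf1)
b4 →I1  (I1 integral (f out))
b1 →J2  (J2: last free bond brings effort in)
b0 →TF1  (through TF1, causality passes straight; one stroke at TF1)
b3 →J1  (J1: bond 0 brought flow, rest push out)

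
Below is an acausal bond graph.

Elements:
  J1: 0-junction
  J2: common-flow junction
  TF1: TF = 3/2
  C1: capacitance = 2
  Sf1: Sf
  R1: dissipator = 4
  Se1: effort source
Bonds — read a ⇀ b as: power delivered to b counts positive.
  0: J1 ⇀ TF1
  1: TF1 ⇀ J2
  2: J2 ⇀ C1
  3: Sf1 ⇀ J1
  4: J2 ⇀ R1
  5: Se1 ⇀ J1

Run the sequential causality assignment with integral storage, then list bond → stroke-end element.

b3 →Sf1  (Sf1 (Sf) sets flow on bond)
b5 →J1  (Se1: effort source, stroke at far end)
b0 →TF1  (common-e at J1 fixed by 5)
b1 →J2  (through TF1, causality passes straight; one stroke at TF1)
b2 →J2  (C1 outputs effort q/C1)
b4 →R1  (J2: last free bond brings flow in)

#0 |TF1
#1 |J2
#2 |J2
#3 |Sf1
#4 |R1
#5 |J1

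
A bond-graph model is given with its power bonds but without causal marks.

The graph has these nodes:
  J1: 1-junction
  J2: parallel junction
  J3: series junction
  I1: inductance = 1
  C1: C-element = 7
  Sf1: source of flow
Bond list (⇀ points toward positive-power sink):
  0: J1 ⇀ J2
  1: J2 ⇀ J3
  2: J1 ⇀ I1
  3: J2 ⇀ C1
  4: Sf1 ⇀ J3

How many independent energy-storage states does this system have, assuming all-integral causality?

#4 stroke at Sf1  (Sf1: flow source, stroke at near end)
#1 stroke at J3  (1-jn J3 has f-setter on 4)
#2 stroke at I1  (I1 integral (f out))
#0 stroke at J1  (J1 flow already set via bond 2)
#3 stroke at J2  (J2: last free bond brings effort in)

2  (C1, I1 all integral)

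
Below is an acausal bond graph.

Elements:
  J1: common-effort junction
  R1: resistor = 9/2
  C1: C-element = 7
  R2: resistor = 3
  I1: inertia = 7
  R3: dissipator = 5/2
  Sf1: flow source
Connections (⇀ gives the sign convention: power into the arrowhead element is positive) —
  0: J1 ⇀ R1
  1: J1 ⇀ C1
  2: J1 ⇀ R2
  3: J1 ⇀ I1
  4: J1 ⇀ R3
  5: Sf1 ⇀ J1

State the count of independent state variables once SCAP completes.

2  (C1, I1 all integral)

b5 →Sf1  (source Sf1 imposes f)
b1 →J1  (C1: C, integral causality)
b0 →R1  (0-jn J1 has e-setter on 1)
b2 →R2  (J1: bond 1 brought effort, rest push out)
b3 →I1  (J1: bond 1 brought effort, rest push out)
b4 →R3  (0-jn J1 has e-setter on 1)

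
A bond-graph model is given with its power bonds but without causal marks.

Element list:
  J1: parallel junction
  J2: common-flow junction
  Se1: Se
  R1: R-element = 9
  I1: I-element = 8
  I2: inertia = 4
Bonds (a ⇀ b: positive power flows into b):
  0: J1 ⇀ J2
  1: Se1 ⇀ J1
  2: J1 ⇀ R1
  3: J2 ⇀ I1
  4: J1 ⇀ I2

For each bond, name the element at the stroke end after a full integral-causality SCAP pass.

β1 →J1  (Se1: effort source, stroke at far end)
β0 →J2  (J1: bond 1 brought effort, rest push out)
β2 →R1  (J1: bond 1 brought effort, rest push out)
β4 →I2  (0-jn J1 has e-setter on 1)
β3 →I1  (J2: last free bond brings flow in)

β0 stroke→J2
β1 stroke→J1
β2 stroke→R1
β3 stroke→I1
β4 stroke→I2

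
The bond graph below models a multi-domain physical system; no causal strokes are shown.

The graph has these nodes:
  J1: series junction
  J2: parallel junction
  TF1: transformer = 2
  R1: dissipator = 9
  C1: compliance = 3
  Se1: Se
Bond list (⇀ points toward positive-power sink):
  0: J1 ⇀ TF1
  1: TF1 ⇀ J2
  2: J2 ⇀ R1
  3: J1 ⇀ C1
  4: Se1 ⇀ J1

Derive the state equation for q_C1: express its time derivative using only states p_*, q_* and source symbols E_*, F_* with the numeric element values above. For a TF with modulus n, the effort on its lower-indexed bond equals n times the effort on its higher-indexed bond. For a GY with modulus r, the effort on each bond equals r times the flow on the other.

dq_C1/dt = E_Se1/36 - q_C1/108

β4 stroke at J1  (Se1 fixes effort; stroke away)
β3 stroke at J1  (C1 integral (e out))
β0 stroke at TF1  (only one flow-in slot at J1)
β1 stroke at J2  (TF1: transformer flips bond 0)
β2 stroke at R1  (0-jn J2 has e-setter on 1)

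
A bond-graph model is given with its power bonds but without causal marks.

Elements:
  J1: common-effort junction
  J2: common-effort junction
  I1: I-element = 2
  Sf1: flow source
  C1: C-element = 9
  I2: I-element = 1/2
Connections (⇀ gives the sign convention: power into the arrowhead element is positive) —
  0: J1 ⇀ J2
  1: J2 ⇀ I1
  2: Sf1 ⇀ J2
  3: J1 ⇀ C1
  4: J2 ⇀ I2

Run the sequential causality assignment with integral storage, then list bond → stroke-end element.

β2 stroke→Sf1  (Sf1: flow source, stroke at near end)
β1 stroke→I1  (I1: I, integral causality)
β3 stroke→J1  (C1: C, integral causality)
β0 stroke→J2  (common-e at J1 fixed by 3)
β4 stroke→I2  (J2: bond 0 brought effort, rest push out)

b0 stroke→J2
b1 stroke→I1
b2 stroke→Sf1
b3 stroke→J1
b4 stroke→I2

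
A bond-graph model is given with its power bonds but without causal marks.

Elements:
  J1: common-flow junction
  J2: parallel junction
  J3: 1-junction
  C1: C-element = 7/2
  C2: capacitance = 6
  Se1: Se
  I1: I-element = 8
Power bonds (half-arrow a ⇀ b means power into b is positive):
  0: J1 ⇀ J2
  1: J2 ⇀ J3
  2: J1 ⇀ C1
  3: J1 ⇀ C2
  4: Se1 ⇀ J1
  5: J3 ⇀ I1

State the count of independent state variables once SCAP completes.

3  (C1, C2, I1 all integral)

#4 stroke at J1  (source Se1 imposes e)
#2 stroke at J1  (C1: C, integral causality)
#3 stroke at J1  (prefer integral on C2)
#0 stroke at J2  (only one flow-in slot at J1)
#1 stroke at J3  (common-e at J2 fixed by 0)
#5 stroke at I1  (J3 needs exactly one f-in)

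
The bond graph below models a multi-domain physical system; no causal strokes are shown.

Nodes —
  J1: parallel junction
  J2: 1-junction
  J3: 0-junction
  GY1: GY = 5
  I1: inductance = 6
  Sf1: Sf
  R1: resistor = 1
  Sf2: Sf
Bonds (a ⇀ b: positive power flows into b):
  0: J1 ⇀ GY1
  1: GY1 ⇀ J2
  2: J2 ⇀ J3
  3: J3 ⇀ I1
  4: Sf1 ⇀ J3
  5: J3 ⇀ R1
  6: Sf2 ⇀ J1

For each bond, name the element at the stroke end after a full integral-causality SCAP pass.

β4 |Sf1  (source Sf1 imposes f)
β6 |Sf2  (Sf2 (Sf) sets flow on bond)
β0 |J1  (closing 0-jn rule on J1)
β1 |J2  (GY1: gyrator matches bond 0)
β2 |J3  (J2: last free bond brings flow in)
β3 |I1  (0-jn J3 has e-setter on 2)
β5 |R1  (J3: bond 2 brought effort, rest push out)

#0 |J1
#1 |J2
#2 |J3
#3 |I1
#4 |Sf1
#5 |R1
#6 |Sf2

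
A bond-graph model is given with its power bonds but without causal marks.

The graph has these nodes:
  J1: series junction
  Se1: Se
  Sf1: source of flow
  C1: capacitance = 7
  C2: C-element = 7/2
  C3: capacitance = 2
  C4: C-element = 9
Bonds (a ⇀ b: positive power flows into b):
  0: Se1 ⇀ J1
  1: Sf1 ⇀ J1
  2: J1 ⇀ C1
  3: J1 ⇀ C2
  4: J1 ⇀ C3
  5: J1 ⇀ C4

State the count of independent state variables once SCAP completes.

4  (C1, C2, C3, C4 all integral)

bond 0 |J1  (source Se1 imposes e)
bond 1 |Sf1  (source Sf1 imposes f)
bond 2 |J1  (J1: bond 1 brought flow, rest push out)
bond 3 |J1  (common-f at J1 fixed by 1)
bond 4 |J1  (J1 flow already set via bond 1)
bond 5 |J1  (J1: bond 1 brought flow, rest push out)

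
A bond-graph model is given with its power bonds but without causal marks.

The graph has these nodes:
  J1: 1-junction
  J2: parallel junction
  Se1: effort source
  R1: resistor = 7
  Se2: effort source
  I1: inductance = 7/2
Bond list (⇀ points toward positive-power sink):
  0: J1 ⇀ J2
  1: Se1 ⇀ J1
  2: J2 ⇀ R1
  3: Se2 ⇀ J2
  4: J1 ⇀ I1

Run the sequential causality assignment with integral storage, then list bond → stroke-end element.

b1 stroke→J1  (source Se1 imposes e)
b3 stroke→J2  (source Se2 imposes e)
b0 stroke→J1  (common-e at J2 fixed by 3)
b2 stroke→R1  (J2: bond 3 brought effort, rest push out)
b4 stroke→I1  (J1 needs exactly one f-in)

#0 |J1
#1 |J1
#2 |R1
#3 |J2
#4 |I1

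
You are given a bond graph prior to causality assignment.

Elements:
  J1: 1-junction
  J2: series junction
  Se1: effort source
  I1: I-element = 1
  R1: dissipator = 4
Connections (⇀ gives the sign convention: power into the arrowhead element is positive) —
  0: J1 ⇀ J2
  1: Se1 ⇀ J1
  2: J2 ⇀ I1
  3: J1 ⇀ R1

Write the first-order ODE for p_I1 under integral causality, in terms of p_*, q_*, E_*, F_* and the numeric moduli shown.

b1 →J1  (source Se1 imposes e)
b2 →I1  (I1: I, integral causality)
b0 →J2  (J2: bond 2 brought flow, rest push out)
b3 →J1  (J1 flow already set via bond 0)

dp_I1/dt = E_Se1 - 4*p_I1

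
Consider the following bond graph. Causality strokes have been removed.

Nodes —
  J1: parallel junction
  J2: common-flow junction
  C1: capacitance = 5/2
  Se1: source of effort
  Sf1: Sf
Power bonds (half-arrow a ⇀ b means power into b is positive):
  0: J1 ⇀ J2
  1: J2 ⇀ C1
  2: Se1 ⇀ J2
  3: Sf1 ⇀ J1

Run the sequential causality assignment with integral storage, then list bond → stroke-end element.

β0 →J1
β1 →J2
β2 →J2
β3 →Sf1

bond 2 stroke at J2  (Se1 (Se) sets effort on bond)
bond 3 stroke at Sf1  (source Sf1 imposes f)
bond 0 stroke at J1  (only one effort-in slot at J1)
bond 1 stroke at J2  (common-f at J2 fixed by 0)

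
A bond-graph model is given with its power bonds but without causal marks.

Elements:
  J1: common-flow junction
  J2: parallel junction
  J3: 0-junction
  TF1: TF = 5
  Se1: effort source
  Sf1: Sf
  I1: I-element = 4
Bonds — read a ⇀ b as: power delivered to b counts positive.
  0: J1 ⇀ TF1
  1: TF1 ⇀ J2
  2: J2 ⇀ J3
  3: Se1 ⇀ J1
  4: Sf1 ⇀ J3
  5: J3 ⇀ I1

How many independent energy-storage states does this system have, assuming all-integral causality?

#3 →J1  (Se1 fixes effort; stroke away)
#4 →Sf1  (Sf1 (Sf) sets flow on bond)
#0 →TF1  (J1: last free bond brings flow in)
#1 →J2  (TF TF1: opposite of bond 0)
#2 →J3  (common-e at J2 fixed by 1)
#5 →I1  (J3 effort already set via bond 2)

1  (I1 all integral)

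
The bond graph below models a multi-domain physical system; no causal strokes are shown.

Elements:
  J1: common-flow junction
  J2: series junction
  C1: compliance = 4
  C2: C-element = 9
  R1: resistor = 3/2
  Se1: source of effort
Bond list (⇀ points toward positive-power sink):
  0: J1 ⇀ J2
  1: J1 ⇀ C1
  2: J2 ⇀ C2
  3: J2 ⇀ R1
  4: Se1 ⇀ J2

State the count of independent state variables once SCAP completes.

b4 stroke→J2  (Se1: effort source, stroke at far end)
b1 stroke→J1  (C1: C, integral causality)
b0 stroke→J2  (J1: last free bond brings flow in)
b2 stroke→J2  (prefer integral on C2)
b3 stroke→R1  (only one flow-in slot at J2)

2  (C1, C2 all integral)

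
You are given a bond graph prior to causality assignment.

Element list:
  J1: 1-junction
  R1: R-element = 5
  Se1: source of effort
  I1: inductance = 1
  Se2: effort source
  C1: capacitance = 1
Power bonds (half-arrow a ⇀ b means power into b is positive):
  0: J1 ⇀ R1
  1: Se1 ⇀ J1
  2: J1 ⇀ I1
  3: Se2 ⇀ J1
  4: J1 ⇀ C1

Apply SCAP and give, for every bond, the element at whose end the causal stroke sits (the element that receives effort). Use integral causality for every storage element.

b0 |J1
b1 |J1
b2 |I1
b3 |J1
b4 |J1

#1 stroke at J1  (Se1: effort source, stroke at far end)
#3 stroke at J1  (Se2 fixes effort; stroke away)
#2 stroke at I1  (I1 integral (f out))
#0 stroke at J1  (J1 flow already set via bond 2)
#4 stroke at J1  (J1: bond 2 brought flow, rest push out)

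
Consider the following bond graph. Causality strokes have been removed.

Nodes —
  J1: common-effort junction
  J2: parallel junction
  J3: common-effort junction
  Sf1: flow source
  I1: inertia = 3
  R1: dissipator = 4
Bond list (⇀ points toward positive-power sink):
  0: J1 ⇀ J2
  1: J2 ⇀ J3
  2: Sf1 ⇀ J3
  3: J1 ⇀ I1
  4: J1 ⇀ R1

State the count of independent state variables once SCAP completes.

1  (I1 all integral)

β2 |Sf1  (Sf1 (Sf) sets flow on bond)
β1 |J3  (only one effort-in slot at J3)
β0 |J2  (only one effort-in slot at J2)
β3 |I1  (prefer integral on I1)
β4 |J1  (J1 needs exactly one e-in)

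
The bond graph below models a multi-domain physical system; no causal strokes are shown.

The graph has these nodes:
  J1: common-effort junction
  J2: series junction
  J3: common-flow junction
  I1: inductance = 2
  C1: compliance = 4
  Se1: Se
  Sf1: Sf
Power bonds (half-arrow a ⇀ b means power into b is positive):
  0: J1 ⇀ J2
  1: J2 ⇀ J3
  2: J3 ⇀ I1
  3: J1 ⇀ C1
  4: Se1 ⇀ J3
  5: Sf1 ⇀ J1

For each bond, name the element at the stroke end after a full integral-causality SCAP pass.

#4 stroke at J3  (Se1: effort source, stroke at far end)
#5 stroke at Sf1  (Sf1 fixes flow; stroke at Sf1)
#2 stroke at I1  (I1: I, integral causality)
#1 stroke at J3  (J3 flow already set via bond 2)
#0 stroke at J2  (1-jn J2 has f-setter on 1)
#3 stroke at J1  (only one effort-in slot at J1)

β0 stroke at J2
β1 stroke at J3
β2 stroke at I1
β3 stroke at J1
β4 stroke at J3
β5 stroke at Sf1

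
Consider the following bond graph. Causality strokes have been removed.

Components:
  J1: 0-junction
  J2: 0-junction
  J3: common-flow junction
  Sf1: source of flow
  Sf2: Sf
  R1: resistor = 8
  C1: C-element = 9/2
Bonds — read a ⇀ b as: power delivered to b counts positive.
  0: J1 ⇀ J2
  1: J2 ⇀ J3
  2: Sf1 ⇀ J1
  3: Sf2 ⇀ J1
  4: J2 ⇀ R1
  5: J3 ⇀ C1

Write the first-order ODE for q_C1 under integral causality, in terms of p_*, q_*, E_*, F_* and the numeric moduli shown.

β2 |Sf1  (Sf1: flow source, stroke at near end)
β3 |Sf2  (Sf2 fixes flow; stroke at Sf2)
β0 |J1  (only one effort-in slot at J1)
β5 |J3  (C1: C, integral causality)
β1 |J2  (only one flow-in slot at J3)
β4 |R1  (0-jn J2 has e-setter on 1)

dq_C1/dt = F_Sf1 + F_Sf2 - q_C1/36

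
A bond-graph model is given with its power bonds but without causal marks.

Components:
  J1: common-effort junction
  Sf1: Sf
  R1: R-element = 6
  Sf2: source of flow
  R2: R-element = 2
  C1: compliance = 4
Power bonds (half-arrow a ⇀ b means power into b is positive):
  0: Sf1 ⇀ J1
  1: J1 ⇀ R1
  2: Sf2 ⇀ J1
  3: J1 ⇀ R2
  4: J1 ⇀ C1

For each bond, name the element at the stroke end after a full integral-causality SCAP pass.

b0 |Sf1
b1 |R1
b2 |Sf2
b3 |R2
b4 |J1

b0 stroke→Sf1  (Sf1 fixes flow; stroke at Sf1)
b2 stroke→Sf2  (Sf2: flow source, stroke at near end)
b4 stroke→J1  (C1 outputs effort q/C1)
b1 stroke→R1  (J1: bond 4 brought effort, rest push out)
b3 stroke→R2  (0-jn J1 has e-setter on 4)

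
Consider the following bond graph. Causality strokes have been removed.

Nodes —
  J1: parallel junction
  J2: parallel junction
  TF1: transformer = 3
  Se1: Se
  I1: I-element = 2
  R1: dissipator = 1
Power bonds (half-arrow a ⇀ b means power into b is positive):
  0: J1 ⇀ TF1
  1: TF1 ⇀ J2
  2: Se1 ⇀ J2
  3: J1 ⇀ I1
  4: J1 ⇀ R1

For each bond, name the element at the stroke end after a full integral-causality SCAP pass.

bond 0 →J1
bond 1 →TF1
bond 2 →J2
bond 3 →I1
bond 4 →R1

bond 2 →J2  (Se1 fixes effort; stroke away)
bond 1 →TF1  (J2: bond 2 brought effort, rest push out)
bond 0 →J1  (TF1: transformer flips bond 1)
bond 3 →I1  (0-jn J1 has e-setter on 0)
bond 4 →R1  (0-jn J1 has e-setter on 0)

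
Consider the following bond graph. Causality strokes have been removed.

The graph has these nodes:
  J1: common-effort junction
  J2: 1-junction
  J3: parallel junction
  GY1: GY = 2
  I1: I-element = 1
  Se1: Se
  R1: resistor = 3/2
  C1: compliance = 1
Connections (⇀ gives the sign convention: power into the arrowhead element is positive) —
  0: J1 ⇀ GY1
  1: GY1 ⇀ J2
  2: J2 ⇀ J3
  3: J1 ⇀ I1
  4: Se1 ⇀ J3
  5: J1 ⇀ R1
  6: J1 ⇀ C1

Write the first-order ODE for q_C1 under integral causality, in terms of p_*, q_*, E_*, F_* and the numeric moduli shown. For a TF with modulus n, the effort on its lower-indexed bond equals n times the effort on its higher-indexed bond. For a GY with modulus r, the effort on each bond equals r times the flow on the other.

dq_C1/dt = -E_Se1/2 - p_I1 - 2*q_C1/3

bond 4 |J3  (Se1 fixes effort; stroke away)
bond 2 |J2  (0-jn J3 has e-setter on 4)
bond 1 |GY1  (only one flow-in slot at J2)
bond 0 |GY1  (through GY1, causality inverts; strokes same side of GY1)
bond 3 |I1  (prefer integral on I1)
bond 6 |J1  (C1 integral (e out))
bond 5 |R1  (J1 effort already set via bond 6)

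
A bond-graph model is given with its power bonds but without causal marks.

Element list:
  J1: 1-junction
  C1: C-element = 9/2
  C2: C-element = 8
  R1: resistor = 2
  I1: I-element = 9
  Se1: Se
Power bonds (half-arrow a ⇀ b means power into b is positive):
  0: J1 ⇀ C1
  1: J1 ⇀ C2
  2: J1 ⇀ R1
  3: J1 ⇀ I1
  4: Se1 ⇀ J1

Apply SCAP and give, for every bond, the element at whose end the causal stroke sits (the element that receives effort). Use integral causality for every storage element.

β4 stroke→J1  (Se1 (Se) sets effort on bond)
β0 stroke→J1  (prefer integral on C1)
β1 stroke→J1  (C2 integral (e out))
β3 stroke→I1  (I1 outputs flow p/I1)
β2 stroke→J1  (J1 flow already set via bond 3)

b0 stroke at J1
b1 stroke at J1
b2 stroke at J1
b3 stroke at I1
b4 stroke at J1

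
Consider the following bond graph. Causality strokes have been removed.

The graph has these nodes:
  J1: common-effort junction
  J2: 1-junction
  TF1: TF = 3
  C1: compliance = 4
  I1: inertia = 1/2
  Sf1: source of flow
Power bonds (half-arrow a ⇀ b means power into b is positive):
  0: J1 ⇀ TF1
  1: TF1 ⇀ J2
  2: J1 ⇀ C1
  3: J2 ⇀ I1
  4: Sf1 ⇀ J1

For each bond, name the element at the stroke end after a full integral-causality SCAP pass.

bond 4 |Sf1  (Sf1: flow source, stroke at near end)
bond 2 |J1  (C1 outputs effort q/C1)
bond 0 |TF1  (0-jn J1 has e-setter on 2)
bond 1 |J2  (TF1 one-in-one-out from 0)
bond 3 |I1  (only one flow-in slot at J2)

bond 0 stroke→TF1
bond 1 stroke→J2
bond 2 stroke→J1
bond 3 stroke→I1
bond 4 stroke→Sf1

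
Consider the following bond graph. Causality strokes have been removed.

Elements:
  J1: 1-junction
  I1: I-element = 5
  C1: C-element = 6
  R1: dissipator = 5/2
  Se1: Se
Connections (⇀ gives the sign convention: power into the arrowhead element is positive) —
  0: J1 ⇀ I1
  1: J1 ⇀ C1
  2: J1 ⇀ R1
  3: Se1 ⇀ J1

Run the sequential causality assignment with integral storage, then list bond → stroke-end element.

β0 |I1
β1 |J1
β2 |J1
β3 |J1

b3 →J1  (Se1: effort source, stroke at far end)
b0 →I1  (I1 integral (f out))
b1 →J1  (1-jn J1 has f-setter on 0)
b2 →J1  (J1: bond 0 brought flow, rest push out)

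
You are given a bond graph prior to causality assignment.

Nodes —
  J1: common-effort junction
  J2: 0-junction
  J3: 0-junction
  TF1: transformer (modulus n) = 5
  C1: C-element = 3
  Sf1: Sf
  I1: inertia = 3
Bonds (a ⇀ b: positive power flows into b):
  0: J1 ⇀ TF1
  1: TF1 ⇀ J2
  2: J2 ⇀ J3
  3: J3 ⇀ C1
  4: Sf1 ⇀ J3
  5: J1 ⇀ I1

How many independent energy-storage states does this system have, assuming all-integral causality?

b4 stroke→Sf1  (Sf1 fixes flow; stroke at Sf1)
b3 stroke→J3  (C1 integral (e out))
b2 stroke→J2  (common-e at J3 fixed by 3)
b1 stroke→TF1  (common-e at J2 fixed by 2)
b0 stroke→J1  (TF1 one-in-one-out from 1)
b5 stroke→I1  (J1: bond 0 brought effort, rest push out)

2  (C1, I1 all integral)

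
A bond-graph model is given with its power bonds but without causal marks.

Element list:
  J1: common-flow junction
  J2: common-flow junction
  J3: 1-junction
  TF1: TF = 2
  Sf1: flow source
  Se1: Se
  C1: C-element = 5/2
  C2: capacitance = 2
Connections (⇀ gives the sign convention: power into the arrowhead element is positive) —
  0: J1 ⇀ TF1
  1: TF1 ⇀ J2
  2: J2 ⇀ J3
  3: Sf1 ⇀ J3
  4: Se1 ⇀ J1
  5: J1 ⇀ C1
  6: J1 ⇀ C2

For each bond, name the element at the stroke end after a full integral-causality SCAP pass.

bond 0 |TF1
bond 1 |J2
bond 2 |J3
bond 3 |Sf1
bond 4 |J1
bond 5 |J1
bond 6 |J1

#3 →Sf1  (Sf1 (Sf) sets flow on bond)
#4 →J1  (Se1 fixes effort; stroke away)
#2 →J3  (J3: bond 3 brought flow, rest push out)
#1 →J2  (common-f at J2 fixed by 2)
#0 →TF1  (TF1 one-in-one-out from 1)
#5 →J1  (J1: bond 0 brought flow, rest push out)
#6 →J1  (J1: bond 0 brought flow, rest push out)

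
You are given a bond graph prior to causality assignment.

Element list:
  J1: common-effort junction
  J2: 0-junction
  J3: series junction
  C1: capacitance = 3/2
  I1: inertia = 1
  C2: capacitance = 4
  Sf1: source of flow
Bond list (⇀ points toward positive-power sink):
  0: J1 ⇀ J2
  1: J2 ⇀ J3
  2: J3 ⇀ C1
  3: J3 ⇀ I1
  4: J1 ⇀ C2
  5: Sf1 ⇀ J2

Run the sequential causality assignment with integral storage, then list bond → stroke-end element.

b5 →Sf1  (Sf1 (Sf) sets flow on bond)
b2 →J3  (C1 outputs effort q/C1)
b3 →I1  (I1 outputs flow p/I1)
b1 →J3  (1-jn J3 has f-setter on 3)
b0 →J2  (only one effort-in slot at J2)
b4 →J1  (only one effort-in slot at J1)

β0 →J2
β1 →J3
β2 →J3
β3 →I1
β4 →J1
β5 →Sf1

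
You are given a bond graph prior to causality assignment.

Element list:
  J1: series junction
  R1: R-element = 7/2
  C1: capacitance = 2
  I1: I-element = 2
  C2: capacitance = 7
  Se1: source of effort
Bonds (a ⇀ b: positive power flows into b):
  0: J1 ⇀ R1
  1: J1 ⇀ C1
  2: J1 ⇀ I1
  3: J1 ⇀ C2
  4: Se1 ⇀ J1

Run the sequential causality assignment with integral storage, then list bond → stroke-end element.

#4 stroke→J1  (Se1 fixes effort; stroke away)
#1 stroke→J1  (prefer integral on C1)
#2 stroke→I1  (prefer integral on I1)
#0 stroke→J1  (J1 flow already set via bond 2)
#3 stroke→J1  (common-f at J1 fixed by 2)

bond 0 →J1
bond 1 →J1
bond 2 →I1
bond 3 →J1
bond 4 →J1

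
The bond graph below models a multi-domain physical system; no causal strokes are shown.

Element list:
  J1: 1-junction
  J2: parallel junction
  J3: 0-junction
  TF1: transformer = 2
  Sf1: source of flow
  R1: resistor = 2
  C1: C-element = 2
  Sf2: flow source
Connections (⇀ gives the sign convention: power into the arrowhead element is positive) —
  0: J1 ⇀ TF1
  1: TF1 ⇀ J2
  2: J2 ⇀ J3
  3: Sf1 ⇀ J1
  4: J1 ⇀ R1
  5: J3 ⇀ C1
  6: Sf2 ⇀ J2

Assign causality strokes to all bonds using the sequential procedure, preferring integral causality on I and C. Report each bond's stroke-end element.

β0 →J1
β1 →TF1
β2 →J2
β3 →Sf1
β4 →J1
β5 →J3
β6 →Sf2

b3 stroke at Sf1  (Sf1 (Sf) sets flow on bond)
b6 stroke at Sf2  (Sf2 fixes flow; stroke at Sf2)
b0 stroke at J1  (J1: bond 3 brought flow, rest push out)
b4 stroke at J1  (common-f at J1 fixed by 3)
b1 stroke at TF1  (TF1 one-in-one-out from 0)
b2 stroke at J2  (only one effort-in slot at J2)
b5 stroke at J3  (J3 needs exactly one e-in)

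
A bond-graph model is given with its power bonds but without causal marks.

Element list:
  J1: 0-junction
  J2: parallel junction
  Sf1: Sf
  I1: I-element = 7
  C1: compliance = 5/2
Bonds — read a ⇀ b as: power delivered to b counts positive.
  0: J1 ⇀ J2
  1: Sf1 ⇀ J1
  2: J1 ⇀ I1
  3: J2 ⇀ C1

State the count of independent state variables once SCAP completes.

b1 |Sf1  (Sf1 (Sf) sets flow on bond)
b2 |I1  (I1: I, integral causality)
b0 |J1  (only one effort-in slot at J1)
b3 |J2  (only one effort-in slot at J2)

2  (C1, I1 all integral)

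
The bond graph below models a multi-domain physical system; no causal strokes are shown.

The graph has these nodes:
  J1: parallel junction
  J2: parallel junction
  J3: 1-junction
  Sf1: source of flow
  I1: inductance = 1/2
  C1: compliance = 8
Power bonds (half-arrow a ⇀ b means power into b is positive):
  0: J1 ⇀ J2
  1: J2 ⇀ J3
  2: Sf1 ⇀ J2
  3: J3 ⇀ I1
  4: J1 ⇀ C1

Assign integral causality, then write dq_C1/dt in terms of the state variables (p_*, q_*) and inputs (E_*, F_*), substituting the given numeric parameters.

dq_C1/dt = F_Sf1 - 2*p_I1

#2 stroke at Sf1  (Sf1 fixes flow; stroke at Sf1)
#3 stroke at I1  (I1 outputs flow p/I1)
#1 stroke at J3  (J3 flow already set via bond 3)
#0 stroke at J2  (closing 0-jn rule on J2)
#4 stroke at J1  (J1: last free bond brings effort in)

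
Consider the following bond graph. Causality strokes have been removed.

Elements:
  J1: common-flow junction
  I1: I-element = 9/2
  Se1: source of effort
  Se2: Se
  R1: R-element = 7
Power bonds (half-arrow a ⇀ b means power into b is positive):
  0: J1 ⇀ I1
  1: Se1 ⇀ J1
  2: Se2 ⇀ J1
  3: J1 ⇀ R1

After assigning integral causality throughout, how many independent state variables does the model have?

bond 1 stroke at J1  (Se1: effort source, stroke at far end)
bond 2 stroke at J1  (Se2 fixes effort; stroke away)
bond 0 stroke at I1  (I1: I, integral causality)
bond 3 stroke at J1  (common-f at J1 fixed by 0)

1  (I1 all integral)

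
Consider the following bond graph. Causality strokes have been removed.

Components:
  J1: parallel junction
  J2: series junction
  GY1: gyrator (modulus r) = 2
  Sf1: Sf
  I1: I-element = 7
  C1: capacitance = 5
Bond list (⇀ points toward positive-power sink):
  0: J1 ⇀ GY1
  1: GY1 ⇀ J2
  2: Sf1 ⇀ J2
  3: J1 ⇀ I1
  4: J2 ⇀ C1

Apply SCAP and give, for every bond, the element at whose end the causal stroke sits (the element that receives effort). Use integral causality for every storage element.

#2 stroke at Sf1  (Sf1 (Sf) sets flow on bond)
#1 stroke at J2  (common-f at J2 fixed by 2)
#4 stroke at J2  (common-f at J2 fixed by 2)
#0 stroke at J1  (GY1: gyrator matches bond 1)
#3 stroke at I1  (0-jn J1 has e-setter on 0)

bond 0 →J1
bond 1 →J2
bond 2 →Sf1
bond 3 →I1
bond 4 →J2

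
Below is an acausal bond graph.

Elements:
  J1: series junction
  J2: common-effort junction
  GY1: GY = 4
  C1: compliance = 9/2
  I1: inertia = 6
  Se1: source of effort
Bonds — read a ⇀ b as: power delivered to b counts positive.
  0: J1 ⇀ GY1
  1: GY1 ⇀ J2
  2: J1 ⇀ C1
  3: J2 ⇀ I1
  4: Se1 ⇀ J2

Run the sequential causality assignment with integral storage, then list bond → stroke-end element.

bond 0 stroke at GY1
bond 1 stroke at GY1
bond 2 stroke at J1
bond 3 stroke at I1
bond 4 stroke at J2

β4 stroke at J2  (source Se1 imposes e)
β1 stroke at GY1  (J2: bond 4 brought effort, rest push out)
β3 stroke at I1  (J2: bond 4 brought effort, rest push out)
β0 stroke at GY1  (GY1: gyrator matches bond 1)
β2 stroke at J1  (J1 flow already set via bond 0)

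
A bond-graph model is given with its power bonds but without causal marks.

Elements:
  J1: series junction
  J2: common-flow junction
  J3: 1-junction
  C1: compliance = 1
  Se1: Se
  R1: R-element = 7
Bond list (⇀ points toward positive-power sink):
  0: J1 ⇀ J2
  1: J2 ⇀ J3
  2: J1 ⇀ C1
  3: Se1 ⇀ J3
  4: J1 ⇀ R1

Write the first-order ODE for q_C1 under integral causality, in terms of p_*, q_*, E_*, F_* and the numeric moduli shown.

b3 stroke at J3  (Se1 fixes effort; stroke away)
b1 stroke at J2  (closing 1-jn rule on J3)
b0 stroke at J1  (only one flow-in slot at J2)
b2 stroke at J1  (C1 outputs effort q/C1)
b4 stroke at R1  (only one flow-in slot at J1)

dq_C1/dt = E_Se1/7 - q_C1/7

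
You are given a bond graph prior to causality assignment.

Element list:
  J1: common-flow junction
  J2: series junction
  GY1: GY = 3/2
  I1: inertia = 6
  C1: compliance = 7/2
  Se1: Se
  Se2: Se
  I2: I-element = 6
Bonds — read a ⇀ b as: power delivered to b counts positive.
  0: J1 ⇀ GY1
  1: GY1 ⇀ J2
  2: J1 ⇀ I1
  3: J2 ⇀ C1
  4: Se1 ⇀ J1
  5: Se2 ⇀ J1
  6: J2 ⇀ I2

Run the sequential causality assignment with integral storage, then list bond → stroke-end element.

#4 stroke at J1  (Se1 fixes effort; stroke away)
#5 stroke at J1  (Se2 fixes effort; stroke away)
#2 stroke at I1  (prefer integral on I1)
#0 stroke at J1  (J1: bond 2 brought flow, rest push out)
#1 stroke at J2  (GY1 both-in/both-out from 0)
#3 stroke at J2  (C1 integral (e out))
#6 stroke at I2  (only one flow-in slot at J2)

#0 →J1
#1 →J2
#2 →I1
#3 →J2
#4 →J1
#5 →J1
#6 →I2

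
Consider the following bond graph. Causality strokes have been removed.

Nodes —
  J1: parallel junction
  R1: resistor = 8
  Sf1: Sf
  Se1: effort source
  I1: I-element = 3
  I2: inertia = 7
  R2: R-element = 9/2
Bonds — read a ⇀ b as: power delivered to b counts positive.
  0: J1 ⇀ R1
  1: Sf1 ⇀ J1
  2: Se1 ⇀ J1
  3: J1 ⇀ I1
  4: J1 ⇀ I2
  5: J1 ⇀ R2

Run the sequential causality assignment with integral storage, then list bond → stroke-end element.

bond 0 |R1
bond 1 |Sf1
bond 2 |J1
bond 3 |I1
bond 4 |I2
bond 5 |R2

b1 →Sf1  (Sf1 (Sf) sets flow on bond)
b2 →J1  (source Se1 imposes e)
b0 →R1  (J1: bond 2 brought effort, rest push out)
b3 →I1  (0-jn J1 has e-setter on 2)
b4 →I2  (0-jn J1 has e-setter on 2)
b5 →R2  (0-jn J1 has e-setter on 2)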